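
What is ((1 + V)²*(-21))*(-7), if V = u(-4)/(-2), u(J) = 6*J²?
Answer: 324723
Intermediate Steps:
V = -48 (V = (6*(-4)²)/(-2) = (6*16)*(-½) = 96*(-½) = -48)
((1 + V)²*(-21))*(-7) = ((1 - 48)²*(-21))*(-7) = ((-47)²*(-21))*(-7) = (2209*(-21))*(-7) = -46389*(-7) = 324723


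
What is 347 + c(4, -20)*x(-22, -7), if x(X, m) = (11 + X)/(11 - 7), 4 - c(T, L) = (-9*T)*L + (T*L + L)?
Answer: 2041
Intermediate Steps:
c(T, L) = 4 - L + 8*L*T (c(T, L) = 4 - ((-9*T)*L + (T*L + L)) = 4 - (-9*L*T + (L*T + L)) = 4 - (-9*L*T + (L + L*T)) = 4 - (L - 8*L*T) = 4 + (-L + 8*L*T) = 4 - L + 8*L*T)
x(X, m) = 11/4 + X/4 (x(X, m) = (11 + X)/4 = (11 + X)*(¼) = 11/4 + X/4)
347 + c(4, -20)*x(-22, -7) = 347 + (4 - 1*(-20) + 8*(-20)*4)*(11/4 + (¼)*(-22)) = 347 + (4 + 20 - 640)*(11/4 - 11/2) = 347 - 616*(-11/4) = 347 + 1694 = 2041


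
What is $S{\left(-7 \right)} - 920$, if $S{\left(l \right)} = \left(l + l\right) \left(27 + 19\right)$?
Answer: $-1564$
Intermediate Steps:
$S{\left(l \right)} = 92 l$ ($S{\left(l \right)} = 2 l 46 = 92 l$)
$S{\left(-7 \right)} - 920 = 92 \left(-7\right) - 920 = -644 - 920 = -1564$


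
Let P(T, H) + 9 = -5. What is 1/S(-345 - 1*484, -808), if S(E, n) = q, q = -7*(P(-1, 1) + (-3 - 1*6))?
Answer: 1/161 ≈ 0.0062112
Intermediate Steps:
P(T, H) = -14 (P(T, H) = -9 - 5 = -14)
q = 161 (q = -7*(-14 + (-3 - 1*6)) = -7*(-14 + (-3 - 6)) = -7*(-14 - 9) = -7*(-23) = 161)
S(E, n) = 161
1/S(-345 - 1*484, -808) = 1/161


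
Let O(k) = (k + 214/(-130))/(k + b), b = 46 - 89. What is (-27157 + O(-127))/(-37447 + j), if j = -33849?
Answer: 37509561/98477600 ≈ 0.38089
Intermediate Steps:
b = -43
O(k) = (-107/65 + k)/(-43 + k) (O(k) = (k + 214/(-130))/(k - 43) = (k + 214*(-1/130))/(-43 + k) = (k - 107/65)/(-43 + k) = (-107/65 + k)/(-43 + k))
(-27157 + O(-127))/(-37447 + j) = (-27157 + (-107/65 - 127)/(-43 - 127))/(-37447 - 33849) = (-27157 - 8362/65/(-170))/(-71296) = (-27157 - 1/170*(-8362/65))*(-1/71296) = (-27157 + 4181/5525)*(-1/71296) = -150038244/5525*(-1/71296) = 37509561/98477600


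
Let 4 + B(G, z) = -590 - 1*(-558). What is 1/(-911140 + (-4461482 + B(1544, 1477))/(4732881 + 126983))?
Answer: -2429932/2214010473239 ≈ -1.0975e-6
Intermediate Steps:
B(G, z) = -36 (B(G, z) = -4 + (-590 - 1*(-558)) = -4 + (-590 + 558) = -4 - 32 = -36)
1/(-911140 + (-4461482 + B(1544, 1477))/(4732881 + 126983)) = 1/(-911140 + (-4461482 - 36)/(4732881 + 126983)) = 1/(-911140 - 4461518/4859864) = 1/(-911140 - 4461518*1/4859864) = 1/(-911140 - 2230759/2429932) = 1/(-2214010473239/2429932) = -2429932/2214010473239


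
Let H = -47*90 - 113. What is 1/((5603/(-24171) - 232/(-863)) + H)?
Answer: -20859573/90592353256 ≈ -0.00023026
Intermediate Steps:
H = -4343 (H = -4230 - 113 = -4343)
1/((5603/(-24171) - 232/(-863)) + H) = 1/((5603/(-24171) - 232/(-863)) - 4343) = 1/((5603*(-1/24171) - 232*(-1/863)) - 4343) = 1/((-5603/24171 + 232/863) - 4343) = 1/(772283/20859573 - 4343) = 1/(-90592353256/20859573) = -20859573/90592353256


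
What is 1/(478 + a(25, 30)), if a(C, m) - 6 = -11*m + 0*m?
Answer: 1/154 ≈ 0.0064935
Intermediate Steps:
a(C, m) = 6 - 11*m (a(C, m) = 6 + (-11*m + 0*m) = 6 + (-11*m + 0) = 6 - 11*m)
1/(478 + a(25, 30)) = 1/(478 + (6 - 11*30)) = 1/(478 + (6 - 330)) = 1/(478 - 324) = 1/154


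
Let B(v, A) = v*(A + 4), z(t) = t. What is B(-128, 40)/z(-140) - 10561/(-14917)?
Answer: 436179/10655 ≈ 40.937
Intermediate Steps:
B(v, A) = v*(4 + A)
B(-128, 40)/z(-140) - 10561/(-14917) = -128*(4 + 40)/(-140) - 10561/(-14917) = -128*44*(-1/140) - 10561*(-1/14917) = -5632*(-1/140) + 10561/14917 = 1408/35 + 10561/14917 = 436179/10655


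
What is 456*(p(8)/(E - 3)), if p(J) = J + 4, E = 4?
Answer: 5472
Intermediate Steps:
p(J) = 4 + J
456*(p(8)/(E - 3)) = 456*((4 + 8)/(4 - 3)) = 456*(12/1) = 456*(12*1) = 456*12 = 5472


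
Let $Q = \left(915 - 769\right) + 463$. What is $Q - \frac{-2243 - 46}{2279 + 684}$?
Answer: $\frac{1806756}{2963} \approx 609.77$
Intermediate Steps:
$Q = 609$ ($Q = 146 + 463 = 609$)
$Q - \frac{-2243 - 46}{2279 + 684} = 609 - \frac{-2243 - 46}{2279 + 684} = 609 - - \frac{2289}{2963} = 609 + \frac{2289}{2963} = \frac{1806756}{2963}$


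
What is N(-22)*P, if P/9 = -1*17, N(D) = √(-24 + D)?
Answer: -153*I*√46 ≈ -1037.7*I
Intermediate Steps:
P = -153 (P = 9*(-1*17) = 9*(-17) = -153)
N(-22)*P = √(-24 - 22)*(-153) = √(-46)*(-153) = (I*√46)*(-153) = -153*I*√46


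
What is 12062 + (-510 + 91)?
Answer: 11643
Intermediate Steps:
12062 + (-510 + 91) = 12062 - 419 = 11643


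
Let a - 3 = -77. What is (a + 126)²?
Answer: 2704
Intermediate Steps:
a = -74 (a = 3 - 77 = -74)
(a + 126)² = (-74 + 126)² = 52² = 2704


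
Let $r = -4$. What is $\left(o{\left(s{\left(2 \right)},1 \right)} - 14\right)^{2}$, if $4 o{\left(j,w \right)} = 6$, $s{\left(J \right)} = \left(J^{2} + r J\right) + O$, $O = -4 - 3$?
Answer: $\frac{625}{4} \approx 156.25$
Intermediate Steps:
$O = -7$
$s{\left(J \right)} = -7 + J^{2} - 4 J$ ($s{\left(J \right)} = \left(J^{2} - 4 J\right) - 7 = -7 + J^{2} - 4 J$)
$o{\left(j,w \right)} = \frac{3}{2}$ ($o{\left(j,w \right)} = \frac{1}{4} \cdot 6 = \frac{3}{2}$)
$\left(o{\left(s{\left(2 \right)},1 \right)} - 14\right)^{2} = \left(\frac{3}{2} - 14\right)^{2} = \left(- \frac{25}{2}\right)^{2} = \frac{625}{4}$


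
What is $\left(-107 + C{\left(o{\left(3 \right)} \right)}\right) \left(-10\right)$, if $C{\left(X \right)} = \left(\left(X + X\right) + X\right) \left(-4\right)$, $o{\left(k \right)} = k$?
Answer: $1430$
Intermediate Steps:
$C{\left(X \right)} = - 12 X$ ($C{\left(X \right)} = \left(2 X + X\right) \left(-4\right) = 3 X \left(-4\right) = - 12 X$)
$\left(-107 + C{\left(o{\left(3 \right)} \right)}\right) \left(-10\right) = \left(-107 - 36\right) \left(-10\right) = \left(-143\right) \left(-10\right) = 1430$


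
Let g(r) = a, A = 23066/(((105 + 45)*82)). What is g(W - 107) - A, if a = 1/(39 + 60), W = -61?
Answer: -378539/202950 ≈ -1.8652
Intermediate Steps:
A = 11533/6150 (A = 23066/((150*82)) = 23066/12300 = 23066*(1/12300) = 11533/6150 ≈ 1.8753)
a = 1/99 ≈ 0.010101
g(r) = 1/99
g(W - 107) - A = 1/99 - 1*11533/6150 = 1/99 - 11533/6150 = -378539/202950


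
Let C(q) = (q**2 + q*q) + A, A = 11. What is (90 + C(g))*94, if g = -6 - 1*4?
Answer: 28294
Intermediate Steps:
g = -10 (g = -6 - 4 = -10)
C(q) = 11 + 2*q**2 (C(q) = (q**2 + q*q) + 11 = (q**2 + q**2) + 11 = 2*q**2 + 11 = 11 + 2*q**2)
(90 + C(g))*94 = (90 + (11 + 2*(-10)**2))*94 = (90 + (11 + 2*100))*94 = (90 + (11 + 200))*94 = (90 + 211)*94 = 301*94 = 28294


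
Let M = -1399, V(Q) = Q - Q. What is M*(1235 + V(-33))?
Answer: -1727765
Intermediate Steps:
V(Q) = 0
M*(1235 + V(-33)) = -1399*(1235 + 0) = -1399*1235 = -1727765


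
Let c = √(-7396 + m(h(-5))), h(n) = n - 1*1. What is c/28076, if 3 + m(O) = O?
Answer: I*√7405/28076 ≈ 0.003065*I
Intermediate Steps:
h(n) = -1 + n (h(n) = n - 1 = -1 + n)
m(O) = -3 + O
c = I*√7405 (c = √(-7396 + (-3 + (-1 - 5))) = √(-7396 + (-3 - 6)) = √(-7396 - 9) = √(-7405) = I*√7405 ≈ 86.052*I)
c/28076 = (I*√7405)/28076 = (I*√7405)*(1/28076) = I*√7405/28076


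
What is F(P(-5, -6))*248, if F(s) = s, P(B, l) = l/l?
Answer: 248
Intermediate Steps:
P(B, l) = 1
F(P(-5, -6))*248 = 1*248 = 248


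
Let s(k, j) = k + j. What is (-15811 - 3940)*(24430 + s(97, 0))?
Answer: -484432777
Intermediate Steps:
s(k, j) = j + k
(-15811 - 3940)*(24430 + s(97, 0)) = (-15811 - 3940)*(24430 + (0 + 97)) = -19751*(24430 + 97) = -19751*24527 = -484432777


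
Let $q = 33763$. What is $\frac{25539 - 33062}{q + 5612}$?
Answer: $- \frac{7523}{39375} \approx -0.19106$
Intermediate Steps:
$\frac{25539 - 33062}{q + 5612} = \frac{25539 - 33062}{33763 + 5612} = - \frac{7523}{39375}$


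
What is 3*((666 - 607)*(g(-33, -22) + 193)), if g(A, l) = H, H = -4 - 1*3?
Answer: 32922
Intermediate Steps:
H = -7 (H = -4 - 3 = -7)
g(A, l) = -7
3*((666 - 607)*(g(-33, -22) + 193)) = 3*((666 - 607)*(-7 + 193)) = 3*(59*186) = 3*10974 = 32922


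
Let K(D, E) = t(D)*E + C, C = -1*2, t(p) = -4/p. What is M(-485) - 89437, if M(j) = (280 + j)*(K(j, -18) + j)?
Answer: 1011558/97 ≈ 10428.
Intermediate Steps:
C = -2
K(D, E) = -2 - 4*E/D (K(D, E) = (-4/D)*E - 2 = -4*E/D - 2 = -2 - 4*E/D)
M(j) = (280 + j)*(-2 + j + 72/j) (M(j) = (280 + j)*((-2 - 4*(-18)/j) + j) = (280 + j)*((-2 + 72/j) + j) = (280 + j)*(-2 + j + 72/j))
M(-485) - 89437 = (-488 + (-485)² + 278*(-485) + 20160/(-485)) - 89437 = (-488 + 235225 - 134830 + 20160*(-1/485)) - 89437 = (-488 + 235225 - 134830 - 4032/97) - 89437 = 9686947/97 - 89437 = 1011558/97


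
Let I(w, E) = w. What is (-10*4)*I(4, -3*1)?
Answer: -160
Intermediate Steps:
(-10*4)*I(4, -3*1) = -10*4*4 = -40*4 = -160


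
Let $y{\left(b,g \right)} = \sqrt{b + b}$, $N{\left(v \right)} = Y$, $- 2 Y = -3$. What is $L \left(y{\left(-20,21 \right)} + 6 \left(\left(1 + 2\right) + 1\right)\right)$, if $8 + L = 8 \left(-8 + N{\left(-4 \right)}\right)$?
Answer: $-1440 - 120 i \sqrt{10} \approx -1440.0 - 379.47 i$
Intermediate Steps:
$Y = \frac{3}{2}$ ($Y = \left(- \frac{1}{2}\right) \left(-3\right) = \frac{3}{2} \approx 1.5$)
$N{\left(v \right)} = \frac{3}{2}$
$y{\left(b,g \right)} = \sqrt{2} \sqrt{b}$ ($y{\left(b,g \right)} = \sqrt{2 b} = \sqrt{2} \sqrt{b}$)
$L = -60$ ($L = -8 + 8 \left(-8 + \frac{3}{2}\right) = -8 + 8 \left(- \frac{13}{2}\right) = -8 - 52 = -60$)
$L \left(y{\left(-20,21 \right)} + 6 \left(\left(1 + 2\right) + 1\right)\right) = - 60 \left(\sqrt{2} \sqrt{-20} + 6 \left(\left(1 + 2\right) + 1\right)\right) = - 60 \left(\sqrt{2} \cdot 2 i \sqrt{5} + 6 \left(3 + 1\right)\right) = - 60 \left(2 i \sqrt{10} + 6 \cdot 4\right) = - 60 \left(2 i \sqrt{10} + 24\right) = - 60 \left(24 + 2 i \sqrt{10}\right) = -1440 - 120 i \sqrt{10}$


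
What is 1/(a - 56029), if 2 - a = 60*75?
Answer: -1/60527 ≈ -1.6522e-5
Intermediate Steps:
a = -4498 (a = 2 - 60*75 = 2 - 1*4500 = 2 - 4500 = -4498)
1/(a - 56029) = 1/(-4498 - 56029) = 1/(-60527) = -1/60527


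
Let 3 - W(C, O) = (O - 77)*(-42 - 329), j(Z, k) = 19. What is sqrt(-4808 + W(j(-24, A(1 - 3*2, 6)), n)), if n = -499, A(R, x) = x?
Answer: I*sqrt(218501) ≈ 467.44*I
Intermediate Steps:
W(C, O) = -28564 + 371*O (W(C, O) = 3 - (O - 77)*(-42 - 329) = 3 - (-77 + O)*(-371) = 3 - (28567 - 371*O) = 3 + (-28567 + 371*O) = -28564 + 371*O)
sqrt(-4808 + W(j(-24, A(1 - 3*2, 6)), n)) = sqrt(-4808 + (-28564 + 371*(-499))) = sqrt(-4808 + (-28564 - 185129)) = sqrt(-4808 - 213693) = sqrt(-218501) = I*sqrt(218501)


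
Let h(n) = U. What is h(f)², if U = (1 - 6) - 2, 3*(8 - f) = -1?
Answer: 49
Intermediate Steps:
f = 25/3 (f = 8 - ⅓*(-1) = 8 + ⅓ = 25/3 ≈ 8.3333)
U = -7 (U = -5 - 2 = -7)
h(n) = -7
h(f)² = (-7)² = 49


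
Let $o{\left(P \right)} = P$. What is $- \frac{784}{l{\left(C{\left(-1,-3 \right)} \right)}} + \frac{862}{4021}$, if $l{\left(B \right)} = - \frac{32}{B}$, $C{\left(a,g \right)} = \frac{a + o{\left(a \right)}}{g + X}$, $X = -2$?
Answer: $\frac{201339}{20105} \approx 10.014$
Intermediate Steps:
$C{\left(a,g \right)} = \frac{2 a}{-2 + g}$ ($C{\left(a,g \right)} = \frac{a + a}{g - 2} = \frac{2 a}{-2 + g}$)
$- \frac{784}{l{\left(C{\left(-1,-3 \right)} \right)}} + \frac{862}{4021} = - \frac{784}{\left(-32\right) \frac{1}{2 \left(-1\right) \frac{1}{-2 - 3}}} + \frac{862}{4021} = - \frac{784}{\left(-32\right) \frac{1}{2 \left(-1\right) \frac{1}{-5}}} + 862 \cdot \frac{1}{4021} = - \frac{784}{\left(-32\right) \frac{1}{2 \left(-1\right) \left(- \frac{1}{5}\right)}} + \frac{862}{4021} = - \frac{784}{\left(-32\right) \frac{1}{\frac{2}{5}}} + \frac{862}{4021} = - \frac{784}{\left(-32\right) \frac{5}{2}} + \frac{862}{4021} = - \frac{784}{-80} + \frac{862}{4021} = \left(-784\right) \left(- \frac{1}{80}\right) + \frac{862}{4021} = \frac{49}{5} + \frac{862}{4021} = \frac{201339}{20105}$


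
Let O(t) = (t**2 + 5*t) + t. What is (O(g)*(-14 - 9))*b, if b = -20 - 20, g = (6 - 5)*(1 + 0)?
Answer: 6440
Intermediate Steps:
g = 1 (g = 1*1 = 1)
b = -40
O(t) = t**2 + 6*t
(O(g)*(-14 - 9))*b = ((1*(6 + 1))*(-14 - 9))*(-40) = ((1*7)*(-23))*(-40) = (7*(-23))*(-40) = -161*(-40) = 6440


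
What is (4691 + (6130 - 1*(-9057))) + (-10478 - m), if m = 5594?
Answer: 3806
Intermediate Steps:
(4691 + (6130 - 1*(-9057))) + (-10478 - m) = (4691 + (6130 - 1*(-9057))) + (-10478 - 1*5594) = (4691 + (6130 + 9057)) + (-10478 - 5594) = (4691 + 15187) - 16072 = 19878 - 16072 = 3806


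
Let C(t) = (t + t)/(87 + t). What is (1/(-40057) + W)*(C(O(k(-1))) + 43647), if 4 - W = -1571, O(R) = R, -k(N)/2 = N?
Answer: 245077715913338/3565073 ≈ 6.8744e+7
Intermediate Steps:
k(N) = -2*N
W = 1575 (W = 4 - 1*(-1571) = 4 + 1571 = 1575)
C(t) = 2*t/(87 + t) (C(t) = (2*t)/(87 + t) = 2*t/(87 + t))
(1/(-40057) + W)*(C(O(k(-1))) + 43647) = (1/(-40057) + 1575)*(2*(-2*(-1))/(87 - 2*(-1)) + 43647) = (-1/40057 + 1575)*(2*2/(87 + 2) + 43647) = 63089774*(2*2/89 + 43647)/40057 = 63089774*(2*2*(1/89) + 43647)/40057 = 63089774*(4/89 + 43647)/40057 = (63089774/40057)*(3884587/89) = 245077715913338/3565073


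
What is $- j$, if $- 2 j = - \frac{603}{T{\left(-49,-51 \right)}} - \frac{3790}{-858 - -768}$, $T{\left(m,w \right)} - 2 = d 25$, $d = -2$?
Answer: $\frac{7873}{288} \approx 27.337$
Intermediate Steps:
$T{\left(m,w \right)} = -48$ ($T{\left(m,w \right)} = 2 - 50 = -48$)
$j = - \frac{7873}{288}$ ($j = - \frac{- \frac{603}{-48} - \frac{3790}{-858 - -768}}{2} = - \frac{\left(-603\right) \left(- \frac{1}{48}\right) - \frac{3790}{-858 + 768}}{2} = - \frac{\frac{201}{16} - \frac{3790}{-90}}{2} = - \frac{\frac{201}{16} - - \frac{379}{9}}{2} = - \frac{\frac{201}{16} + \frac{379}{9}}{2} = \left(- \frac{1}{2}\right) \frac{7873}{144} = - \frac{7873}{288} \approx -27.337$)
$- j = \left(-1\right) \left(- \frac{7873}{288}\right) = \frac{7873}{288}$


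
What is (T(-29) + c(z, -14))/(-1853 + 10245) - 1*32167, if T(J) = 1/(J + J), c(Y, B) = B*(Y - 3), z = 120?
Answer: -15656931917/486736 ≈ -32167.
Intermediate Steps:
c(Y, B) = B*(-3 + Y)
T(J) = 1/(2*J)
(T(-29) + c(z, -14))/(-1853 + 10245) - 1*32167 = ((½)/(-29) - 14*(-3 + 120))/(-1853 + 10245) - 1*32167 = ((½)*(-1/29) - 14*117)/8392 - 32167 = (-1/58 - 1638)*(1/8392) - 32167 = -95005/58*1/8392 - 32167 = -95005/486736 - 32167 = -15656931917/486736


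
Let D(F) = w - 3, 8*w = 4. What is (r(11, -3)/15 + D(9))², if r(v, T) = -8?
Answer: 8281/900 ≈ 9.2011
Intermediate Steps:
w = ½ (w = (⅛)*4 = ½ ≈ 0.50000)
D(F) = -5/2 (D(F) = ½ - 3 = -5/2)
(r(11, -3)/15 + D(9))² = (-8/15 - 5/2)² = (-91/30)² = 8281/900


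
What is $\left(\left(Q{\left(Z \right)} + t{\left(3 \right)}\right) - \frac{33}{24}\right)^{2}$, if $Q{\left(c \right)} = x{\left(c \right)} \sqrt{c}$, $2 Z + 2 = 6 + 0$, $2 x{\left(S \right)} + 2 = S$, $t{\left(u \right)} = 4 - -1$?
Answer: $\frac{841}{64} \approx 13.141$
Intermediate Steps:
$t{\left(u \right)} = 5$ ($t{\left(u \right)} = 4 + 1 = 5$)
$x{\left(S \right)} = -1 + \frac{S}{2}$
$Z = 2$ ($Z = -1 + \frac{6 + 0}{2} = -1 + \frac{1}{2} \cdot 6 = -1 + 3 = 2$)
$Q{\left(c \right)} = \sqrt{c} \left(-1 + \frac{c}{2}\right)$ ($Q{\left(c \right)} = \left(-1 + \frac{c}{2}\right) \sqrt{c} = \sqrt{c} \left(-1 + \frac{c}{2}\right)$)
$\left(\left(Q{\left(Z \right)} + t{\left(3 \right)}\right) - \frac{33}{24}\right)^{2} = \left(\left(\frac{\sqrt{2} \left(-2 + 2\right)}{2} + 5\right) - \frac{33}{24}\right)^{2} = \left(\left(\frac{1}{2} \sqrt{2} \cdot 0 + 5\right) - \frac{11}{8}\right)^{2} = \left(\left(0 + 5\right) - \frac{11}{8}\right)^{2} = \left(5 - \frac{11}{8}\right)^{2} = \left(\frac{29}{8}\right)^{2} = \frac{841}{64}$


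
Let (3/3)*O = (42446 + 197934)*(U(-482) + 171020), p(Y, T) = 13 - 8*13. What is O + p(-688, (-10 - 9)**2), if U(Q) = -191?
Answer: 41063874929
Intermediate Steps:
p(Y, T) = -91 (p(Y, T) = 13 - 104 = -91)
O = 41063875020 (O = (42446 + 197934)*(-191 + 171020) = 240380*170829 = 41063875020)
O + p(-688, (-10 - 9)**2) = 41063875020 - 91 = 41063874929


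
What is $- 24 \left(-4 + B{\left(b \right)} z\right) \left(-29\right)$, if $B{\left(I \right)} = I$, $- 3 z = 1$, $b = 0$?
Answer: $-2784$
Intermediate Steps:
$z = - \frac{1}{3}$ ($z = \left(- \frac{1}{3}\right) 1 = - \frac{1}{3} \approx -0.33333$)
$- 24 \left(-4 + B{\left(b \right)} z\right) \left(-29\right) = - 24 \left(-4 + 0 \left(- \frac{1}{3}\right)\right) \left(-29\right) = - 24 \left(-4 + 0\right) \left(-29\right) = \left(-24\right) \left(-4\right) \left(-29\right) = 96 \left(-29\right) = -2784$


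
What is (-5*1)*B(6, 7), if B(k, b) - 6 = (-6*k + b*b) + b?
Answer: -130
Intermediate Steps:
B(k, b) = 6 + b + b² - 6*k (B(k, b) = 6 + ((-6*k + b*b) + b) = 6 + ((-6*k + b²) + b) = 6 + ((b² - 6*k) + b) = 6 + (b + b² - 6*k) = 6 + b + b² - 6*k)
(-5*1)*B(6, 7) = (-5*1)*(6 + 7 + 7² - 6*6) = -5*(6 + 7 + 49 - 36) = -5*26 = -130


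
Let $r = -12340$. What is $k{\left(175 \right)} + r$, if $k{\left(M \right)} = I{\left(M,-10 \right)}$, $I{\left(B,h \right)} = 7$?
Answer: $-12333$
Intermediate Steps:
$k{\left(M \right)} = 7$
$k{\left(175 \right)} + r = 7 - 12340 = -12333$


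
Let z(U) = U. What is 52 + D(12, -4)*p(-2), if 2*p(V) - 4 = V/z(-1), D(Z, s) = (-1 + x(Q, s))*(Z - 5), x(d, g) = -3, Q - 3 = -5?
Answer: -32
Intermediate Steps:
Q = -2 (Q = 3 - 5 = -2)
D(Z, s) = 20 - 4*Z (D(Z, s) = (-1 - 3)*(Z - 5) = -4*(-5 + Z) = 20 - 4*Z)
p(V) = 2 - V/2 (p(V) = 2 + (V/(-1))/2 = 2 + (V*(-1))/2 = 2 + (-V)/2 = 2 - V/2)
52 + D(12, -4)*p(-2) = 52 + (20 - 4*12)*(2 - 1/2*(-2)) = 52 + (20 - 48)*(2 + 1) = 52 - 28*3 = 52 - 84 = -32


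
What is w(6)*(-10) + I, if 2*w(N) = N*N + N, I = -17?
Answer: -227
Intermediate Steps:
w(N) = N/2 + N²/2 (w(N) = (N*N + N)/2 = (N² + N)/2 = (N + N²)/2 = N/2 + N²/2)
w(6)*(-10) + I = ((½)*6*(1 + 6))*(-10) - 17 = ((½)*6*7)*(-10) - 17 = 21*(-10) - 17 = -210 - 17 = -227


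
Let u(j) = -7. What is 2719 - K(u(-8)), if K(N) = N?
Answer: 2726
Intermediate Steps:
2719 - K(u(-8)) = 2719 - 1*(-7) = 2719 + 7 = 2726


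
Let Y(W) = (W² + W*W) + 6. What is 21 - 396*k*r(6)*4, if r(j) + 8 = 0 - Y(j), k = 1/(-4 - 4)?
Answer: -17007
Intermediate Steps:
Y(W) = 6 + 2*W² (Y(W) = (W² + W²) + 6 = 2*W² + 6 = 6 + 2*W²)
k = -⅛ (k = 1/(-8) = -⅛ ≈ -0.12500)
r(j) = -14 - 2*j² (r(j) = -8 + (0 - (6 + 2*j²)) = -8 + (0 + (-6 - 2*j²)) = -8 + (-6 - 2*j²) = -14 - 2*j²)
21 - 396*k*r(6)*4 = 21 - 396*(-(-14 - 2*6²)/8)*4 = 21 - 396*(-(-14 - 2*36)/8)*4 = 21 - 396*(-(-14 - 72)/8)*4 = 21 - 396*(-⅛*(-86))*4 = 21 - 4257*4 = 21 - 396*43 = 21 - 17028 = -17007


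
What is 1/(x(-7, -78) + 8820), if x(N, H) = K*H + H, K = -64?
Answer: 1/13734 ≈ 7.2812e-5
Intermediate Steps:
x(N, H) = -63*H (x(N, H) = -64*H + H = -63*H)
1/(x(-7, -78) + 8820) = 1/(-63*(-78) + 8820) = 1/(4914 + 8820) = 1/13734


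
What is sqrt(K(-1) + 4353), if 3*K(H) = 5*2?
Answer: sqrt(39207)/3 ≈ 66.003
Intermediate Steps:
K(H) = 10/3 (K(H) = (5*2)/3 = (1/3)*10 = 10/3)
sqrt(K(-1) + 4353) = sqrt(10/3 + 4353) = sqrt(13069/3) = sqrt(39207)/3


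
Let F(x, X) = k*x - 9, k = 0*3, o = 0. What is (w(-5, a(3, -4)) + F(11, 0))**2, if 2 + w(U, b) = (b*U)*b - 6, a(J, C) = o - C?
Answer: 9409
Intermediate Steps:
k = 0
a(J, C) = -C (a(J, C) = 0 - C = -C)
F(x, X) = -9 (F(x, X) = 0*x - 9 = 0 - 9 = -9)
w(U, b) = -8 + U*b**2 (w(U, b) = -2 + ((b*U)*b - 6) = -2 + ((U*b)*b - 6) = -2 + (U*b**2 - 6) = -2 + (-6 + U*b**2) = -8 + U*b**2)
(w(-5, a(3, -4)) + F(11, 0))**2 = ((-8 - 5*(-1*(-4))**2) - 9)**2 = ((-8 - 5*4**2) - 9)**2 = ((-8 - 5*16) - 9)**2 = ((-8 - 80) - 9)**2 = (-88 - 9)**2 = (-97)**2 = 9409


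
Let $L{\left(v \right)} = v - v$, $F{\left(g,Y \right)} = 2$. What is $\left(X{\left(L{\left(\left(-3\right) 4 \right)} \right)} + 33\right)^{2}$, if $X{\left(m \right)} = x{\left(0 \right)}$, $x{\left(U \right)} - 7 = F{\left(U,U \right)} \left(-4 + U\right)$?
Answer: $1024$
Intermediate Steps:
$x{\left(U \right)} = -1 + 2 U$ ($x{\left(U \right)} = 7 + 2 \left(-4 + U\right) = 7 + \left(-8 + 2 U\right) = -1 + 2 U$)
$L{\left(v \right)} = 0$
$X{\left(m \right)} = -1$ ($X{\left(m \right)} = -1 + 2 \cdot 0 = -1 + 0 = -1$)
$\left(X{\left(L{\left(\left(-3\right) 4 \right)} \right)} + 33\right)^{2} = \left(-1 + 33\right)^{2} = 32^{2} = 1024$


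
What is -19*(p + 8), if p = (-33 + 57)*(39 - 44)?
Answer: 2128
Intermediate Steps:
p = -120 (p = 24*(-5) = -120)
-19*(p + 8) = -19*(-120 + 8) = -19*(-112) = 2128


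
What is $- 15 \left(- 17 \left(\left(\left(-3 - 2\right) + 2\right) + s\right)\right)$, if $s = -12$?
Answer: $-3825$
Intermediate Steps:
$- 15 \left(- 17 \left(\left(\left(-3 - 2\right) + 2\right) + s\right)\right) = - 15 \left(- 17 \left(\left(\left(-3 - 2\right) + 2\right) - 12\right)\right) = - 15 \left(- 17 \left(\left(-5 + 2\right) - 12\right)\right) = - 15 \left(- 17 \left(-3 - 12\right)\right) = - 15 \left(\left(-17\right) \left(-15\right)\right) = \left(-15\right) 255 = -3825$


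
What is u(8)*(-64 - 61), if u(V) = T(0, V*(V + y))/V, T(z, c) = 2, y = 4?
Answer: -125/4 ≈ -31.250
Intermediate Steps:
u(V) = 2/V
u(8)*(-64 - 61) = (2/8)*(-64 - 61) = (2*(⅛))*(-125) = (¼)*(-125) = -125/4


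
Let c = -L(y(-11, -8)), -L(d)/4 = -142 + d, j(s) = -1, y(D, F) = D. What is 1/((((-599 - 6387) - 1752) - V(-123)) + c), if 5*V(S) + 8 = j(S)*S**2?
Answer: -5/31613 ≈ -0.00015816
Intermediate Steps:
V(S) = -8/5 - S**2/5 (V(S) = -8/5 + (-S**2)/5 = -8/5 - S**2/5)
L(d) = 568 - 4*d (L(d) = -4*(-142 + d) = 568 - 4*d)
c = -612 (c = -(568 - 4*(-11)) = -(568 + 44) = -1*612 = -612)
1/((((-599 - 6387) - 1752) - V(-123)) + c) = 1/((((-599 - 6387) - 1752) - (-8/5 - 1/5*(-123)**2)) - 612) = 1/(((-6986 - 1752) - (-8/5 - 1/5*15129)) - 612) = 1/((-8738 - (-8/5 - 15129/5)) - 612) = 1/((-8738 - 1*(-15137/5)) - 612) = 1/((-8738 + 15137/5) - 612) = 1/(-28553/5 - 612) = 1/(-31613/5) = -5/31613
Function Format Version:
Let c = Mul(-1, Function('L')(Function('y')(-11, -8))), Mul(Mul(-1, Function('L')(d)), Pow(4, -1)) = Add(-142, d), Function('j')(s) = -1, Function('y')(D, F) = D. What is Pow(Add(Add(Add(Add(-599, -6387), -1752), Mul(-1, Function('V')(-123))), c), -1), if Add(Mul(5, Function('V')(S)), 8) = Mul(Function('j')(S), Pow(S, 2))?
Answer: Rational(-5, 31613) ≈ -0.00015816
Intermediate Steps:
Function('V')(S) = Add(Rational(-8, 5), Mul(Rational(-1, 5), Pow(S, 2))) (Function('V')(S) = Add(Rational(-8, 5), Mul(Rational(1, 5), Mul(-1, Pow(S, 2)))) = Add(Rational(-8, 5), Mul(Rational(-1, 5), Pow(S, 2))))
Function('L')(d) = Add(568, Mul(-4, d)) (Function('L')(d) = Mul(-4, Add(-142, d)) = Add(568, Mul(-4, d)))
c = -612 (c = Mul(-1, Add(568, Mul(-4, -11))) = Mul(-1, Add(568, 44)) = Mul(-1, 612) = -612)
Pow(Add(Add(Add(Add(-599, -6387), -1752), Mul(-1, Function('V')(-123))), c), -1) = Pow(Add(Add(Add(Add(-599, -6387), -1752), Mul(-1, Add(Rational(-8, 5), Mul(Rational(-1, 5), Pow(-123, 2))))), -612), -1) = Pow(Add(Add(Add(-6986, -1752), Mul(-1, Add(Rational(-8, 5), Mul(Rational(-1, 5), 15129)))), -612), -1) = Pow(Add(Add(-8738, Mul(-1, Add(Rational(-8, 5), Rational(-15129, 5)))), -612), -1) = Pow(Add(Add(-8738, Mul(-1, Rational(-15137, 5))), -612), -1) = Pow(Add(Add(-8738, Rational(15137, 5)), -612), -1) = Pow(Add(Rational(-28553, 5), -612), -1) = Pow(Rational(-31613, 5), -1) = Rational(-5, 31613)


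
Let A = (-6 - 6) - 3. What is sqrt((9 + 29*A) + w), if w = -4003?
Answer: I*sqrt(4429) ≈ 66.551*I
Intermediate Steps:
A = -15 (A = -12 - 3 = -15)
sqrt((9 + 29*A) + w) = sqrt((9 + 29*(-15)) - 4003) = sqrt((9 - 435) - 4003) = sqrt(-426 - 4003) = sqrt(-4429) = I*sqrt(4429)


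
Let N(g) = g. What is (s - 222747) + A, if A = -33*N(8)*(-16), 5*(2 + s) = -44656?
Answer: -1137281/5 ≈ -2.2746e+5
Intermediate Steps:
s = -44666/5 (s = -2 + (⅕)*(-44656) = -2 - 44656/5 = -44666/5 ≈ -8933.2)
A = 4224 (A = -33*8*(-16) = -264*(-16) = 4224)
(s - 222747) + A = (-44666/5 - 222747) + 4224 = -1158401/5 + 4224 = -1137281/5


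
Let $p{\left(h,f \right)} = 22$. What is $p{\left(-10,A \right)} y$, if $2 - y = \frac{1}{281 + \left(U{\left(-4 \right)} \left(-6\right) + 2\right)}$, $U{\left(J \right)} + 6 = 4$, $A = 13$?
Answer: $\frac{12958}{295} \approx 43.925$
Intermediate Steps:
$U{\left(J \right)} = -2$ ($U{\left(J \right)} = -6 + 4 = -2$)
$y = \frac{589}{295}$ ($y = 2 - \frac{1}{281 + \left(\left(-2\right) \left(-6\right) + 2\right)} = 2 - \frac{1}{281 + \left(12 + 2\right)} = 2 - \frac{1}{281 + 14} = 2 - \frac{1}{295} = \frac{589}{295} \approx 1.9966$)
$p{\left(-10,A \right)} y = 22 \cdot \frac{589}{295} = \frac{12958}{295}$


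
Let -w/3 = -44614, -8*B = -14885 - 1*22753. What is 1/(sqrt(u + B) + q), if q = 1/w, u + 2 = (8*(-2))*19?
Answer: -66921/39398902070197 + 13435260723*sqrt(1955)/39398902070197 ≈ 0.015078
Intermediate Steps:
B = 18819/4 (B = -(-14885 - 1*22753)/8 = -(-14885 - 22753)/8 = -1/8*(-37638) = 18819/4 ≈ 4704.8)
u = -306 (u = -2 + (8*(-2))*19 = -2 - 16*19 = -2 - 304 = -306)
w = 133842 (w = -3*(-44614) = 133842)
q = 1/133842 ≈ 7.4715e-6
1/(sqrt(u + B) + q) = 1/(sqrt(-306 + 18819/4) + 1/133842) = 1/(sqrt(17595/4) + 1/133842) = 1/(3*sqrt(1955)/2 + 1/133842) = 1/(1/133842 + 3*sqrt(1955)/2)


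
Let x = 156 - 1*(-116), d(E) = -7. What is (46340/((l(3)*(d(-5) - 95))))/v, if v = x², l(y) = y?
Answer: -11585/5659776 ≈ -0.0020469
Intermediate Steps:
x = 272 (x = 156 + 116 = 272)
v = 73984 (v = 272² = 73984)
(46340/((l(3)*(d(-5) - 95))))/v = (46340/((3*(-7 - 95))))/73984 = (46340/((3*(-102))))*(1/73984) = (46340/(-306))*(1/73984) = (46340*(-1/306))*(1/73984) = -23170/153*1/73984 = -11585/5659776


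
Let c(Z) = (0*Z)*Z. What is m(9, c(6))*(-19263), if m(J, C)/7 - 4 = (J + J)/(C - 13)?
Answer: -4584594/13 ≈ -3.5266e+5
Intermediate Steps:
c(Z) = 0 (c(Z) = 0*Z = 0)
m(J, C) = 28 + 14*J/(-13 + C) (m(J, C) = 28 + 7*((J + J)/(C - 13)) = 28 + 7*((2*J)/(-13 + C)) = 28 + 7*(2*J/(-13 + C)) = 28 + 14*J/(-13 + C))
m(9, c(6))*(-19263) = (14*(-26 + 9 + 2*0)/(-13 + 0))*(-19263) = (14*(-26 + 9 + 0)/(-13))*(-19263) = (14*(-1/13)*(-17))*(-19263) = (238/13)*(-19263) = -4584594/13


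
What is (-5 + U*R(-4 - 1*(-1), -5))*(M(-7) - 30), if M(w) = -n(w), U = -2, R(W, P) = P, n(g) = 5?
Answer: -175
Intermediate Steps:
M(w) = -5 (M(w) = -1*5 = -5)
(-5 + U*R(-4 - 1*(-1), -5))*(M(-7) - 30) = (-5 - 2*(-5))*(-5 - 30) = (-5 + 10)*(-35) = 5*(-35) = -175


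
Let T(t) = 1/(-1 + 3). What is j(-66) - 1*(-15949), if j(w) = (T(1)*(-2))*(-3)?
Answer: 15952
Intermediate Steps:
T(t) = 1/2
j(w) = 3 (j(w) = ((1/2)*(-2))*(-3) = -1*(-3) = 3)
j(-66) - 1*(-15949) = 3 - 1*(-15949) = 3 + 15949 = 15952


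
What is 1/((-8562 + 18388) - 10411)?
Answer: -1/585 ≈ -0.0017094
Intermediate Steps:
1/((-8562 + 18388) - 10411) = 1/(9826 - 10411) = 1/(-585) = -1/585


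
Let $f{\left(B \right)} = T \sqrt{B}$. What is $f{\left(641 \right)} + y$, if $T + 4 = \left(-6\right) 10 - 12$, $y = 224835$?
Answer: $224835 - 76 \sqrt{641} \approx 2.2291 \cdot 10^{5}$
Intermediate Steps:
$T = -76$ ($T = -4 - 72 = -76$)
$f{\left(B \right)} = - 76 \sqrt{B}$
$f{\left(641 \right)} + y = - 76 \sqrt{641} + 224835 = 224835 - 76 \sqrt{641}$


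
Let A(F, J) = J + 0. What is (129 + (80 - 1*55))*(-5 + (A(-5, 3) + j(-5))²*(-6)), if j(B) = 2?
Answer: -23870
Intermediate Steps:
A(F, J) = J
(129 + (80 - 1*55))*(-5 + (A(-5, 3) + j(-5))²*(-6)) = (129 + (80 - 1*55))*(-5 + (3 + 2)²*(-6)) = (129 + (80 - 55))*(-5 + 5²*(-6)) = (129 + 25)*(-5 + 25*(-6)) = 154*(-5 - 150) = 154*(-155) = -23870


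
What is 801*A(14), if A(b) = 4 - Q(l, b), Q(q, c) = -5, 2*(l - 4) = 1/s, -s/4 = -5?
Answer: 7209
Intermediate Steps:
s = 20 (s = -4*(-5) = 20)
l = 161/40 (l = 4 + (½)/20 = 4 + (½)*(1/20) = 4 + 1/40 = 161/40 ≈ 4.0250)
A(b) = 9 (A(b) = 4 - 1*(-5) = 4 + 5 = 9)
801*A(14) = 801*9 = 7209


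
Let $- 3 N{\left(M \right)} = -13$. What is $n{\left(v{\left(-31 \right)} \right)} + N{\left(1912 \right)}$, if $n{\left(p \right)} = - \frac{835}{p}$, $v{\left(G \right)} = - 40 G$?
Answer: $\frac{2723}{744} \approx 3.6599$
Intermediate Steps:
$N{\left(M \right)} = \frac{13}{3}$ ($N{\left(M \right)} = \left(- \frac{1}{3}\right) \left(-13\right) = \frac{13}{3}$)
$n{\left(v{\left(-31 \right)} \right)} + N{\left(1912 \right)} = - \frac{835}{\left(-40\right) \left(-31\right)} + \frac{13}{3} = - \frac{835}{1240} + \frac{13}{3} = \left(-835\right) \frac{1}{1240} + \frac{13}{3} = - \frac{167}{248} + \frac{13}{3} = \frac{2723}{744}$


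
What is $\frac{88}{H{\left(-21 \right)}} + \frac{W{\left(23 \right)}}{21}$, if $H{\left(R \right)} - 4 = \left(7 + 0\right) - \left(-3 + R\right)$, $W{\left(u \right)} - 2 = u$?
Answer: $\frac{389}{105} \approx 3.7048$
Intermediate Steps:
$W{\left(u \right)} = 2 + u$
$H{\left(R \right)} = 14 - R$ ($H{\left(R \right)} = 4 + \left(\left(7 + 0\right) - \left(-3 + R\right)\right) = 4 + \left(7 - \left(-3 + R\right)\right) = 4 - \left(-10 + R\right) = 14 - R$)
$\frac{88}{H{\left(-21 \right)}} + \frac{W{\left(23 \right)}}{21} = \frac{88}{14 - -21} + \frac{2 + 23}{21} = \frac{88}{14 + 21} + 25 \cdot \frac{1}{21} = \frac{88}{35} + \frac{25}{21} = \frac{389}{105}$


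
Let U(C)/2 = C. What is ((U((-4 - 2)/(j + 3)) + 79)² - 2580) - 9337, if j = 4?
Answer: -291252/49 ≈ -5943.9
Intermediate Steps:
U(C) = 2*C
((U((-4 - 2)/(j + 3)) + 79)² - 2580) - 9337 = ((2*((-4 - 2)/(4 + 3)) + 79)² - 2580) - 9337 = ((2*(-6/7) + 79)² - 2580) - 9337 = ((-12/7 + 79)² - 2580) - 9337 = ((541/7)² - 2580) - 9337 = (292681/49 - 2580) - 9337 = 166261/49 - 9337 = -291252/49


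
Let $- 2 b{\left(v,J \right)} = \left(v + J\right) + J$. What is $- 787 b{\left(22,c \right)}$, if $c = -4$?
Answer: $5509$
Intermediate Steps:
$b{\left(v,J \right)} = - J - \frac{v}{2}$ ($b{\left(v,J \right)} = - \frac{\left(v + J\right) + J}{2} = - \frac{\left(J + v\right) + J}{2} = - \frac{v + 2 J}{2} = - J - \frac{v}{2}$)
$- 787 b{\left(22,c \right)} = - 787 \left(\left(-1\right) \left(-4\right) - 11\right) = - 787 \left(4 - 11\right) = \left(-787\right) \left(-7\right) = 5509$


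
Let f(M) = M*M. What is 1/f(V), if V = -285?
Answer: 1/81225 ≈ 1.2311e-5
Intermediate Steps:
f(M) = M²
1/f(V) = 1/((-285)²) = 1/81225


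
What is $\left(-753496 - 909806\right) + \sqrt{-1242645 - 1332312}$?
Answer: $-1663302 + i \sqrt{2574957} \approx -1.6633 \cdot 10^{6} + 1604.7 i$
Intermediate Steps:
$\left(-753496 - 909806\right) + \sqrt{-1242645 - 1332312} = \left(-753496 - 909806\right) + \sqrt{-2574957} = -1663302 + i \sqrt{2574957}$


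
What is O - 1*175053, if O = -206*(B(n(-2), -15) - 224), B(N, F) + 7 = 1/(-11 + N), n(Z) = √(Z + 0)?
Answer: -15676175/123 + 206*I*√2/123 ≈ -1.2745e+5 + 2.3685*I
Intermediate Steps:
n(Z) = √Z
B(N, F) = -7 + 1/(-11 + N)
O = 46144 - 206*(78 - 7*I*√2)/(-11 + I*√2) (O = -206*((78 - 7*I*√2)/(-11 + √(-2)) - 224) = -206*((78 - 7*I*√2)/(-11 + I*√2) - 224) = -206*(-224 + (78 - 7*I*√2)/(-11 + I*√2)) = 46144 - 206*(78 - 7*I*√2)/(-11 + I*√2) ≈ 47604.0 + 2.3685*I)
O - 1*175053 = (5855344/123 + 206*I*√2/123) - 1*175053 = (5855344/123 + 206*I*√2/123) - 175053 = -15676175/123 + 206*I*√2/123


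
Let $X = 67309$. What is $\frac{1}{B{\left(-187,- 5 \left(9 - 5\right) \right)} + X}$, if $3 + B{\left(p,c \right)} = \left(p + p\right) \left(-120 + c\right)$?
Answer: $\frac{1}{119666} \approx 8.3566 \cdot 10^{-6}$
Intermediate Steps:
$B{\left(p,c \right)} = -3 + 2 p \left(-120 + c\right)$ ($B{\left(p,c \right)} = -3 + \left(p + p\right) \left(-120 + c\right) = -3 + 2 p \left(-120 + c\right)$)
$\frac{1}{B{\left(-187,- 5 \left(9 - 5\right) \right)} + X} = \frac{1}{\left(-3 - -44880 + 2 \left(- 5 \left(9 - 5\right)\right) \left(-187\right)\right) + 67309} = \frac{1}{\left(-3 + 44880 + 2 \left(\left(-5\right) 4\right) \left(-187\right)\right) + 67309} = \frac{1}{\left(-3 + 44880 + 2 \left(-20\right) \left(-187\right)\right) + 67309} = \frac{1}{\left(-3 + 44880 + 7480\right) + 67309} = \frac{1}{52357 + 67309} = \frac{1}{119666}$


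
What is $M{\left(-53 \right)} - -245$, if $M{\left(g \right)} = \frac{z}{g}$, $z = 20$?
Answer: $\frac{12965}{53} \approx 244.62$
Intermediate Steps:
$M{\left(g \right)} = \frac{20}{g}$
$M{\left(-53 \right)} - -245 = \frac{20}{-53} - -245 = 20 \left(- \frac{1}{53}\right) + 245 = - \frac{20}{53} + 245 = \frac{12965}{53}$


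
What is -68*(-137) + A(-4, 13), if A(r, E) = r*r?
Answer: 9332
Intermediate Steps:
A(r, E) = r²
-68*(-137) + A(-4, 13) = -68*(-137) + (-4)² = 9316 + 16 = 9332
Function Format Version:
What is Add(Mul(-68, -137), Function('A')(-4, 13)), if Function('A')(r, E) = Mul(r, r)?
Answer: 9332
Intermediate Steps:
Function('A')(r, E) = Pow(r, 2)
Add(Mul(-68, -137), Function('A')(-4, 13)) = Add(Mul(-68, -137), Pow(-4, 2)) = Add(9316, 16) = 9332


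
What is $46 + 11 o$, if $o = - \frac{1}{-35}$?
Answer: $\frac{1621}{35} \approx 46.314$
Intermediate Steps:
$o = \frac{1}{35}$ ($o = \left(-1\right) \left(- \frac{1}{35}\right) = \frac{1}{35} \approx 0.028571$)
$46 + 11 o = 46 + 11 \cdot \frac{1}{35} = 46 + \frac{11}{35} = \frac{1621}{35}$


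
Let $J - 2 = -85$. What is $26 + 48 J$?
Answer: $-3958$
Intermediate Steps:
$J = -83$ ($J = 2 - 85 = -83$)
$26 + 48 J = 26 + 48 \left(-83\right) = 26 - 3984 = -3958$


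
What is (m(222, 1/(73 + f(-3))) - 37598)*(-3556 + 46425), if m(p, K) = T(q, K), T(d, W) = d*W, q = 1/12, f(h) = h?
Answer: -1353902433211/840 ≈ -1.6118e+9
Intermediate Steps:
q = 1/12 ≈ 0.083333
T(d, W) = W*d
m(p, K) = K/12 (m(p, K) = K*(1/12) = K/12)
(m(222, 1/(73 + f(-3))) - 37598)*(-3556 + 46425) = (1/(12*(73 - 3)) - 37598)*(-3556 + 46425) = ((1/12)/70 - 37598)*42869 = ((1/12)*(1/70) - 37598)*42869 = (1/840 - 37598)*42869 = -31582319/840*42869 = -1353902433211/840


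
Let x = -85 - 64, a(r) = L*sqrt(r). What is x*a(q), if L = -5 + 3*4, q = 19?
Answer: -1043*sqrt(19) ≈ -4546.3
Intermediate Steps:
L = 7 (L = -5 + 12 = 7)
a(r) = 7*sqrt(r)
x = -149
x*a(q) = -1043*sqrt(19)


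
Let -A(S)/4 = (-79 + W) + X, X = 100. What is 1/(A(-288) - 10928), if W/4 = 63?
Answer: -1/12020 ≈ -8.3195e-5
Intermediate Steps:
W = 252 (W = 4*63 = 252)
A(S) = -1092 (A(S) = -4*((-79 + 252) + 100) = -4*(173 + 100) = -4*273 = -1092)
1/(A(-288) - 10928) = 1/(-1092 - 10928) = 1/(-12020) = -1/12020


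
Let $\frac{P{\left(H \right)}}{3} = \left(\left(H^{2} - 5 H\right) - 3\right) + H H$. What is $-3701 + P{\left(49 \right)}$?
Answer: $9961$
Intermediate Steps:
$P{\left(H \right)} = -9 - 15 H + 6 H^{2}$ ($P{\left(H \right)} = 3 \left(\left(\left(H^{2} - 5 H\right) - 3\right) + H H\right) = 3 \left(\left(-3 + H^{2} - 5 H\right) + H^{2}\right) = 3 \left(-3 - 5 H + 2 H^{2}\right) = -9 - 15 H + 6 H^{2}$)
$-3701 + P{\left(49 \right)} = -3701 - \left(744 - 14406\right) = -3701 - -13662 = -3701 + 13662 = 9961$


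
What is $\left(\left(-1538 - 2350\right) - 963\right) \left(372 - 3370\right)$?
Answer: $14543298$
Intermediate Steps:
$\left(\left(-1538 - 2350\right) - 963\right) \left(372 - 3370\right) = \left(\left(-1538 - 2350\right) - 963\right) \left(-2998\right) = \left(-3888 - 963\right) \left(-2998\right) = \left(-4851\right) \left(-2998\right) = 14543298$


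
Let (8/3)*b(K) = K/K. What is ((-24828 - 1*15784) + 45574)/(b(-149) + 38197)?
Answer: 39696/305579 ≈ 0.12990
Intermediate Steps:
b(K) = 3/8 (b(K) = 3*(K/K)/8 = (3/8)*1 = 3/8)
((-24828 - 1*15784) + 45574)/(b(-149) + 38197) = ((-24828 - 1*15784) + 45574)/(3/8 + 38197) = ((-24828 - 15784) + 45574)/(305579/8) = (-40612 + 45574)*(8/305579) = 4962*(8/305579) = 39696/305579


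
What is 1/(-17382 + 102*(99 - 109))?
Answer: -1/18402 ≈ -5.4342e-5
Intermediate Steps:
1/(-17382 + 102*(99 - 109)) = 1/(-17382 + 102*(-10)) = 1/(-17382 - 1020) = 1/(-18402) = -1/18402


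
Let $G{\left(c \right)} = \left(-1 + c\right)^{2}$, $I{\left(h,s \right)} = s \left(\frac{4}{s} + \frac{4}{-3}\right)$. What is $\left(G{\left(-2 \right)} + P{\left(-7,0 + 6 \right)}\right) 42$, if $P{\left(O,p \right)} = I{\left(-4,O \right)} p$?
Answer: $3738$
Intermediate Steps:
$I{\left(h,s \right)} = s \left(- \frac{4}{3} + \frac{4}{s}\right)$ ($I{\left(h,s \right)} = s \left(\frac{4}{s} + 4 \left(- \frac{1}{3}\right)\right) = s \left(\frac{4}{s} - \frac{4}{3}\right) = s \left(- \frac{4}{3} + \frac{4}{s}\right)$)
$P{\left(O,p \right)} = p \left(4 - \frac{4 O}{3}\right)$ ($P{\left(O,p \right)} = \left(4 - \frac{4 O}{3}\right) p = p \left(4 - \frac{4 O}{3}\right)$)
$\left(G{\left(-2 \right)} + P{\left(-7,0 + 6 \right)}\right) 42 = \left(\left(-1 - 2\right)^{2} + \frac{4 \left(0 + 6\right) \left(3 - -7\right)}{3}\right) 42 = \left(\left(-3\right)^{2} + \frac{4}{3} \cdot 6 \left(3 + 7\right)\right) 42 = \left(9 + \frac{4}{3} \cdot 6 \cdot 10\right) 42 = \left(9 + 80\right) 42 = 89 \cdot 42 = 3738$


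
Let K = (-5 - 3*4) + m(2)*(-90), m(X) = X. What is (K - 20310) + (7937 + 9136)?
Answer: -3434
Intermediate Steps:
K = -197 (K = (-5 - 3*4) + 2*(-90) = (-5 - 12) - 180 = -17 - 180 = -197)
(K - 20310) + (7937 + 9136) = (-197 - 20310) + (7937 + 9136) = -20507 + 17073 = -3434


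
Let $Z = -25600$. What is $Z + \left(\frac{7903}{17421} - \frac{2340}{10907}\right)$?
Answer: $- \frac{374171711563}{14616219} \approx -25600.0$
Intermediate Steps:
$Z + \left(\frac{7903}{17421} - \frac{2340}{10907}\right) = -25600 + \left(\frac{7903}{17421} - \frac{2340}{10907}\right) = -25600 + \left(7903 \cdot \frac{1}{17421} - \frac{180}{839}\right) = -25600 + \left(\frac{7903}{17421} - \frac{180}{839}\right) = -25600 + \frac{3494837}{14616219} = - \frac{374171711563}{14616219}$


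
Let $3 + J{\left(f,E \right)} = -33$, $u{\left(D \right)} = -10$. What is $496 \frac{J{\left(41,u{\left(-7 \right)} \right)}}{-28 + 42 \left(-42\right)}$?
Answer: $\frac{279}{28} \approx 9.9643$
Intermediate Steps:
$J{\left(f,E \right)} = -36$ ($J{\left(f,E \right)} = -3 - 33 = -36$)
$496 \frac{J{\left(41,u{\left(-7 \right)} \right)}}{-28 + 42 \left(-42\right)} = 496 \left(- \frac{36}{-28 + 42 \left(-42\right)}\right) = 496 \left(- \frac{36}{-28 - 1764}\right) = 496 \left(- \frac{36}{-1792}\right) = 496 \left(\left(-36\right) \left(- \frac{1}{1792}\right)\right) = 496 \cdot \frac{9}{448} = \frac{279}{28}$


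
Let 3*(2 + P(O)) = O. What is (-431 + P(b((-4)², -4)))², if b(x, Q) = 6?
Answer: 185761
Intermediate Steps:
P(O) = -2 + O/3
(-431 + P(b((-4)², -4)))² = (-431 + (-2 + (⅓)*6))² = (-431 + (-2 + 2))² = (-431 + 0)² = (-431)² = 185761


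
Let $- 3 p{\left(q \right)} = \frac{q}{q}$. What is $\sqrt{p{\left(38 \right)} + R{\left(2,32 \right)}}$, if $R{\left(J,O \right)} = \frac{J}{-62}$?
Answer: $\frac{i \sqrt{3162}}{93} \approx 0.60464 i$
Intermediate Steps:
$R{\left(J,O \right)} = - \frac{J}{62}$ ($R{\left(J,O \right)} = J \left(- \frac{1}{62}\right) = - \frac{J}{62}$)
$p{\left(q \right)} = - \frac{1}{3}$ ($p{\left(q \right)} = - \frac{q \frac{1}{q}}{3} = \left(- \frac{1}{3}\right) 1 = - \frac{1}{3}$)
$\sqrt{p{\left(38 \right)} + R{\left(2,32 \right)}} = \sqrt{- \frac{1}{3} - \frac{1}{31}} = \sqrt{- \frac{34}{93}} = \frac{i \sqrt{3162}}{93}$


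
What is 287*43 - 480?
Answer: 11861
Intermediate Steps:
287*43 - 480 = 12341 - 480 = 11861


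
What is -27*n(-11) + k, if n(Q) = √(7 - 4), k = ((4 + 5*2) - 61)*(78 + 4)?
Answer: -3854 - 27*√3 ≈ -3900.8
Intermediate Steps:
k = -3854 (k = ((4 + 10) - 61)*82 = (14 - 61)*82 = -47*82 = -3854)
n(Q) = √3
-27*n(-11) + k = -27*√3 - 3854 = -3854 - 27*√3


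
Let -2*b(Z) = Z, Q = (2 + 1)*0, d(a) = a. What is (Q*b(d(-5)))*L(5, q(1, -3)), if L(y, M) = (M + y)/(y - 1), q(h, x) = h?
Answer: 0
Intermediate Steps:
Q = 0 (Q = 3*0 = 0)
b(Z) = -Z/2
L(y, M) = (M + y)/(-1 + y)
(Q*b(d(-5)))*L(5, q(1, -3)) = (0*(-1/2*(-5)))*((1 + 5)/(-1 + 5)) = (0*(5/2))*(6/4) = 0*((1/4)*6) = 0*(3/2) = 0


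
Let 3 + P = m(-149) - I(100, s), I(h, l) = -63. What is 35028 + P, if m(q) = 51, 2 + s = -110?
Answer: 35139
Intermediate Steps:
s = -112 (s = -2 - 110 = -112)
P = 111 (P = -3 + (51 - 1*(-63)) = -3 + (51 + 63) = -3 + 114 = 111)
35028 + P = 35028 + 111 = 35139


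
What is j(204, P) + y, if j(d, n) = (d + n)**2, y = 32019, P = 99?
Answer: 123828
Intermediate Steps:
j(204, P) + y = (204 + 99)**2 + 32019 = 303**2 + 32019 = 91809 + 32019 = 123828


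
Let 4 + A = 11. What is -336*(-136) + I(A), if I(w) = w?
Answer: 45703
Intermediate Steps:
A = 7 (A = -4 + 11 = 7)
-336*(-136) + I(A) = -336*(-136) + 7 = 45696 + 7 = 45703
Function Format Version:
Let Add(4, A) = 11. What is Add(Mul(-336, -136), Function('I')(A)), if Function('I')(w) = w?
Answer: 45703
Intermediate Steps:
A = 7 (A = Add(-4, 11) = 7)
Add(Mul(-336, -136), Function('I')(A)) = Add(Mul(-336, -136), 7) = Add(45696, 7) = 45703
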